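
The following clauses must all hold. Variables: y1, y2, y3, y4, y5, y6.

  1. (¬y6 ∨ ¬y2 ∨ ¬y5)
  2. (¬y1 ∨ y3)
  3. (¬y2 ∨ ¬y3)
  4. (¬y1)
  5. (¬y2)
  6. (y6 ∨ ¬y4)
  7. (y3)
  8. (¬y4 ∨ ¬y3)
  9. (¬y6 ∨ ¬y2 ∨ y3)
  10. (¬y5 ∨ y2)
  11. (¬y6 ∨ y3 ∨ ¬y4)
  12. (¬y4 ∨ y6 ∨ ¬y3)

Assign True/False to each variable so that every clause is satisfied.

y1=False, y2=False, y3=True, y4=False, y5=False, y6=False

Unit propagation: (¬y1) forces y1 = False.
The clause (¬y2) is unit: y2 must be False.
Unit propagation: (y3) forces y3 = True.
Unit propagation: (¬y4) forces y4 = False.
Unit propagation: (¬y5) forces y5 = False.
y6 is now unconstrained; take y6 = False.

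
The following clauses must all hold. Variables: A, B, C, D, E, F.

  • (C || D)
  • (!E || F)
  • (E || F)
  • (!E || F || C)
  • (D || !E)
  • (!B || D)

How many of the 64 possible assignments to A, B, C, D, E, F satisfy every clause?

Case analysis on E and D:
  E=1, D=1: forces F=1; A, B, C free → 2^3 = 8.
  E=1, D=0: a clause becomes empty — 0.
  E=0, D=1: forces F=1; A, B, C free → 2^3 = 8.
  E=0, D=0: remaining (A,B,C,F) ∈ {(0,0,1,1); (1,0,1,1)} — 2.
Total: 8 + 0 + 8 + 2 = 18.

18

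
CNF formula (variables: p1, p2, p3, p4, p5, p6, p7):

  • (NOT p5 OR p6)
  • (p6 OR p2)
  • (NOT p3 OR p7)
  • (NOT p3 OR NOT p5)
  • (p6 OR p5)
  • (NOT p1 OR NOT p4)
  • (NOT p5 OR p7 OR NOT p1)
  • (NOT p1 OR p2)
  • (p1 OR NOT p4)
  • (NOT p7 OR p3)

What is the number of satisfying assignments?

8

The models are:
  p1=0 p2=0 p3=0 p4=0 p5=0 p6=1 p7=0
  p1=0 p2=0 p3=0 p4=0 p5=1 p6=1 p7=0
  p1=0 p2=0 p3=1 p4=0 p5=0 p6=1 p7=1
  p1=0 p2=1 p3=0 p4=0 p5=0 p6=1 p7=0
  p1=0 p2=1 p3=0 p4=0 p5=1 p6=1 p7=0
  p1=0 p2=1 p3=1 p4=0 p5=0 p6=1 p7=1
  p1=1 p2=1 p3=0 p4=0 p5=0 p6=1 p7=0
  p1=1 p2=1 p3=1 p4=0 p5=0 p6=1 p7=1
That's 8 in total.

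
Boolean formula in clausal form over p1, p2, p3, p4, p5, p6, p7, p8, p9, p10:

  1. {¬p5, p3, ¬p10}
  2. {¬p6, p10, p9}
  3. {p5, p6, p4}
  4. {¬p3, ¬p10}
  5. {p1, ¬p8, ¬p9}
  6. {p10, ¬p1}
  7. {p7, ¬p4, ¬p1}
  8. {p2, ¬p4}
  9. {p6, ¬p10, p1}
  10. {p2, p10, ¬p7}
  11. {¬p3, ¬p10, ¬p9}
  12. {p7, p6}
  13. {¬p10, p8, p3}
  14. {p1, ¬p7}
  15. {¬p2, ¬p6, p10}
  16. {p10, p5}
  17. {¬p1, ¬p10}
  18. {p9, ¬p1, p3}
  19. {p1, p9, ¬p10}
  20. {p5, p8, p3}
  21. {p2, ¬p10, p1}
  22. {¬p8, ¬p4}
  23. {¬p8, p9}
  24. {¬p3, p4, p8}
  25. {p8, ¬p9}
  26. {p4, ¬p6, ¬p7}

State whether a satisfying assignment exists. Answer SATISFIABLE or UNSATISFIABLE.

p10 = True:
  propagation gives p3=False, p5=False, p8=True, p1=False; an empty clause results — contradiction.
p10 = False:
  propagation gives p1=False, p7=False, p6=True, p9=True; an empty clause results — contradiction.
Every branch closes, so no satisfying assignment exists.

UNSATISFIABLE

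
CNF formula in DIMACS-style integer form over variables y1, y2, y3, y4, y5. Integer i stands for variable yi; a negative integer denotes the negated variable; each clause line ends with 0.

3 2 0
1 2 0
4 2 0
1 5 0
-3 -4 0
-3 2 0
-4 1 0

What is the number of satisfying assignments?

The models are:
  y1=F y2=T y3=F y4=F y5=T
  y1=F y2=T y3=T y4=F y5=T
  y1=T y2=T y3=F y4=F y5=F
  y1=T y2=T y3=F y4=F y5=T
  y1=T y2=T y3=F y4=T y5=F
  y1=T y2=T y3=F y4=T y5=T
  y1=T y2=T y3=T y4=F y5=F
  y1=T y2=T y3=T y4=F y5=T
Count: 8.

8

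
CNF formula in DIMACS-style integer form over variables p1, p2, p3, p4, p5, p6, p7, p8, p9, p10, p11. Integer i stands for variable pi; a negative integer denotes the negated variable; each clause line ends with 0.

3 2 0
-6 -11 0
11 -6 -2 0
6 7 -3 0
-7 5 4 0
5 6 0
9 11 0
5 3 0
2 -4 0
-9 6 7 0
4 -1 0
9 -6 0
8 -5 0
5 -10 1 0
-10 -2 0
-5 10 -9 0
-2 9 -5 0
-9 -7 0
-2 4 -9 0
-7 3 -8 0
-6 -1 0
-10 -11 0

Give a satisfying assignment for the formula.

p1 = False, p2 = False, p3 = True, p4 = False, p5 = False, p6 = True, p7 = False, p8 = True, p9 = True, p10 = False, p11 = False

Try p1 = False.
Branch on p2: take p2 = False.
  then p3 is forced to True.
  then p4 is forced to False.
Branch on p5: take p5 = False.
  then p7 is forced to False.
  then p6 is forced to True.
  then p11 is forced to False.
  then p9 is forced to True.
  then p10 is forced to False.
p8 is now unconstrained; take p8 = True.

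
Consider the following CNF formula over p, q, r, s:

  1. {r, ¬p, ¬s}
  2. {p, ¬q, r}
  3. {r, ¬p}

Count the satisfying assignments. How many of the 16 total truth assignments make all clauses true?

10

Case analysis on p and r:
  p=1, r=1: remaining (q,s) ∈ {(0,0); (0,1); (1,0); (1,1)} — 4.
  p=1, r=0: a clause becomes empty — 0.
  p=0, r=1: remaining (q,s) ∈ {(0,0); (0,1); (1,0); (1,1)} — 4.
  p=0, r=0: remaining (q,s) ∈ {(0,0); (0,1)} — 2.
Total: 4 + 0 + 4 + 2 = 10.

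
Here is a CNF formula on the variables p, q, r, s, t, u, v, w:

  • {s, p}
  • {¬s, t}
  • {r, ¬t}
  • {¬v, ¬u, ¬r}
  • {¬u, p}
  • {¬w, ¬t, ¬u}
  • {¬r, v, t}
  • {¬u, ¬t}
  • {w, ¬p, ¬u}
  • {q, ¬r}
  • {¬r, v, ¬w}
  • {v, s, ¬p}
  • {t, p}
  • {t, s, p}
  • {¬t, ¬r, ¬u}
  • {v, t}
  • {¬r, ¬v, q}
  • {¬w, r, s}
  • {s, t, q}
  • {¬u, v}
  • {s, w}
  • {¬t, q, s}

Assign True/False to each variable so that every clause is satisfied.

p=True  q=True  r=True  s=False  t=True  u=False  v=True  w=True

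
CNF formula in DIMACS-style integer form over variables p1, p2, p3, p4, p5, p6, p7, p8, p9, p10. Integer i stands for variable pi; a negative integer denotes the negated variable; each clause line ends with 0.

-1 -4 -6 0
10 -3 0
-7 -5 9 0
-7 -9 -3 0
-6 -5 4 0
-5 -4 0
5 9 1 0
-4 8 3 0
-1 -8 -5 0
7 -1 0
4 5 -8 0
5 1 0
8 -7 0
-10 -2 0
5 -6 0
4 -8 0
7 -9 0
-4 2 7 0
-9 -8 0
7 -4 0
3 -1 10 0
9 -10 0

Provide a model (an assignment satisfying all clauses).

Pure literal: p6 appears only negated; assign p6 = False.
Set p1 = False and propagate.
  then p5 is forced to True.
  then p4 is forced to False.
  then p8 is forced to False.
  then p7 is forced to False.
  then p9 is forced to False.
  then p10 is forced to False.
  then p3 is forced to False.
p2 is now unconstrained; take p2 = False.
Every clause has at least one true literal under this assignment.
Check each clause:
  1. (NOT p1 OR NOT p6 OR NOT p4) — NOT p6 is true.
  2. (NOT p3 OR p10) — NOT p3 is true.
  3. (p9 OR NOT p7 OR NOT p5) — NOT p7 is true.
  4. (NOT p3 OR NOT p9 OR NOT p7) — NOT p7 is true.
  5. (p4 OR NOT p6 OR NOT p5) — NOT p6 is true.
  6. (NOT p4 OR NOT p5) — NOT p4 is true.
  7. (p5 OR p1 OR p9) — p5 is true.
  8. (p3 OR p8 OR NOT p4) — NOT p4 is true.
  9. (NOT p1 OR NOT p8 OR NOT p5) — NOT p8 is true.
  10. (NOT p1 OR p7) — NOT p1 is true.
  11. (p5 OR NOT p8 OR p4) — NOT p8 is true.
  12. (p1 OR p5) — p5 is true.
  13. (NOT p7 OR p8) — NOT p7 is true.
  14. (NOT p10 OR NOT p2) — NOT p2 is true.
  15. (NOT p6 OR p5) — NOT p6 is true.
  16. (NOT p8 OR p4) — NOT p8 is true.
  17. (p7 OR NOT p9) — NOT p9 is true.
  18. (NOT p4 OR p7 OR p2) — NOT p4 is true.
  19. (NOT p8 OR NOT p9) — NOT p8 is true.
  20. (p7 OR NOT p4) — NOT p4 is true.
  21. (NOT p1 OR p3 OR p10) — NOT p1 is true.
  22. (p9 OR NOT p10) — NOT p10 is true.

p1 = 0, p2 = 0, p3 = 0, p4 = 0, p5 = 1, p6 = 0, p7 = 0, p8 = 0, p9 = 0, p10 = 0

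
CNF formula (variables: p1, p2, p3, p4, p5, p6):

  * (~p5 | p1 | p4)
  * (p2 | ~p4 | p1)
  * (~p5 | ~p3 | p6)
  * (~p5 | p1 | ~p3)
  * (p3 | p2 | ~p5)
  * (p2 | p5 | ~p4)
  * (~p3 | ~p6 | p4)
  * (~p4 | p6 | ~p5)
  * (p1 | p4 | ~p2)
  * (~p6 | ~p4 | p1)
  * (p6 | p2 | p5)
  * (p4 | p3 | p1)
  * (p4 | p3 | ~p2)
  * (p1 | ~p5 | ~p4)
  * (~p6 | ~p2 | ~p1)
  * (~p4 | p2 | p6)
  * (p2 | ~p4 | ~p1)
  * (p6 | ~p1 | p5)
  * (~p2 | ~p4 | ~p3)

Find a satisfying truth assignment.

p1=False, p2=True, p3=False, p4=True, p5=False, p6=False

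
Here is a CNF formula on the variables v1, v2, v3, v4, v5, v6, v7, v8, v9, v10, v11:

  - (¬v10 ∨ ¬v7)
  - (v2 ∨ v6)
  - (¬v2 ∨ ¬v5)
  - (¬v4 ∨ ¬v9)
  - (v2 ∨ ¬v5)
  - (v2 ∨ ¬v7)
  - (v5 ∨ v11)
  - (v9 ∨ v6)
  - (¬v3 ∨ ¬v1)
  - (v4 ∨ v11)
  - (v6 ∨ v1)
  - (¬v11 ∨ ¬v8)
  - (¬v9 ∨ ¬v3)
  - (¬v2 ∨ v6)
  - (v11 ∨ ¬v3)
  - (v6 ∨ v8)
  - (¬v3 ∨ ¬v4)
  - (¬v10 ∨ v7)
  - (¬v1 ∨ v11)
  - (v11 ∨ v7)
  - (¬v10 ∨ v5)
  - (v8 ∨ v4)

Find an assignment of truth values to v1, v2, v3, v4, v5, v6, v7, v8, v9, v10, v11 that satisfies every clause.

v1=1  v2=1  v3=0  v4=1  v5=0  v6=1  v7=0  v8=0  v9=0  v10=0  v11=1

v3 occurs only negated in the remaining clauses — set v3 = False.
Pure literal: v6 appears only positively; assign v6 = True.
Branch on v1: take v1 = True.
  then v11 is forced to True.
  then v8 is forced to False.
  then v4 is forced to True.
  then v9 is forced to False.
For the remaining variables, v2 = True, v5 = False, v7 = False, v10 = False works.
Every clause has at least one true literal under this assignment.
Check each clause:
  1. (¬v10 ∨ ¬v7) — ¬v7 is true.
  2. (v6 ∨ v2) — v2 is true.
  3. (¬v5 ∨ ¬v2) — ¬v5 is true.
  4. (¬v9 ∨ ¬v4) — ¬v9 is true.
  5. (v2 ∨ ¬v5) — v2 is true.
  6. (¬v7 ∨ v2) — ¬v7 is true.
  7. (v11 ∨ v5) — v11 is true.
  8. (v9 ∨ v6) — v6 is true.
  9. (¬v3 ∨ ¬v1) — ¬v3 is true.
  10. (v11 ∨ v4) — v11 is true.
  11. (v6 ∨ v1) — v1 is true.
  12. (¬v8 ∨ ¬v11) — ¬v8 is true.
  13. (¬v9 ∨ ¬v3) — ¬v3 is true.
  14. (¬v2 ∨ v6) — v6 is true.
  15. (¬v3 ∨ v11) — v11 is true.
  16. (v8 ∨ v6) — v6 is true.
  17. (¬v3 ∨ ¬v4) — ¬v3 is true.
  18. (v7 ∨ ¬v10) — ¬v10 is true.
  19. (¬v1 ∨ v11) — v11 is true.
  20. (v11 ∨ v7) — v11 is true.
  21. (¬v10 ∨ v5) — ¬v10 is true.
  22. (v4 ∨ v8) — v4 is true.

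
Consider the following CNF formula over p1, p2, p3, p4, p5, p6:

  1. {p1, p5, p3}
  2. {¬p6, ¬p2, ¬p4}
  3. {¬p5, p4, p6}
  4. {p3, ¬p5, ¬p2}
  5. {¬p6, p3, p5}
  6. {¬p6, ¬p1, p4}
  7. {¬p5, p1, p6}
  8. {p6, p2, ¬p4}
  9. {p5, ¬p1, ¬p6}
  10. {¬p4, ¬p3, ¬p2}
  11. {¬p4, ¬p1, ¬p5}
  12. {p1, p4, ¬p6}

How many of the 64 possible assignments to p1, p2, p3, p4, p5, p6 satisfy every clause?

10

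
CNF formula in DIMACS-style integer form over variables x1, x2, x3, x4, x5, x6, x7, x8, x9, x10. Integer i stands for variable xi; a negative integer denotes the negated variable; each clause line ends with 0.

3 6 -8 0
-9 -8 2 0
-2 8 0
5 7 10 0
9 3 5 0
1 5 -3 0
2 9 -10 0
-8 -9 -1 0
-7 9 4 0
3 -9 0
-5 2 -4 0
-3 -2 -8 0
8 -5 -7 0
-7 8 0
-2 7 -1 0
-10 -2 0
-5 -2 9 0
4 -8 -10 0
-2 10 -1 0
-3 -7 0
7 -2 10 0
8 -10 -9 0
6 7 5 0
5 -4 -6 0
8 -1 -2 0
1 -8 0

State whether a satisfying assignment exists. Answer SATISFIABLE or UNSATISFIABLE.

Set x1 = True and propagate.
The remaining clauses are satisfied by x2 = False, x3 = True, x4 = False, x5 = True, x6 = True, x7 = False, x8 = True, x9 = False, x10 = False.
So x1=T, x2=F, x3=T, x4=F, x5=T, x6=T, x7=F, x8=T, x9=F, x10=F is a satisfying assignment.

SATISFIABLE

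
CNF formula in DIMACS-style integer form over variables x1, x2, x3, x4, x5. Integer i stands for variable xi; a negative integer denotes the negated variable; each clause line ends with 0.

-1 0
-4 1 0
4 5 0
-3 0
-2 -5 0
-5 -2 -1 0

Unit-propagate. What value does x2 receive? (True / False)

False

(!x1) is a unit clause: x1 = False.
From (!x4 || x1) and x1 = False: x4 = False.
(x5 || x4) with x4 = False leaves only x5, so x5 = True.
Unit clause (!x3) sets x3 = False.
(!x2 || !x5): since x5 = True, the clause reduces to (!x2). x2 = False.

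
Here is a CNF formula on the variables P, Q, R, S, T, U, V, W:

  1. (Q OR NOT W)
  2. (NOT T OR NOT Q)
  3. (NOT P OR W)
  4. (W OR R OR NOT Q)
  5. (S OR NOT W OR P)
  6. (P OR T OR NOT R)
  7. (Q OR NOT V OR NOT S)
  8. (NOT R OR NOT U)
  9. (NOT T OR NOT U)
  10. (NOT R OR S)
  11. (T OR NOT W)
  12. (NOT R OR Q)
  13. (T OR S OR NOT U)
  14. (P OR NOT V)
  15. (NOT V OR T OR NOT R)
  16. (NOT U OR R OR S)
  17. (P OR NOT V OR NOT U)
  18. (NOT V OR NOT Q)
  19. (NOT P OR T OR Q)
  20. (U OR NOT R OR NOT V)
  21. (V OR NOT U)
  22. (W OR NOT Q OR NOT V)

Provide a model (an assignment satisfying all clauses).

P = F, Q = F, R = F, S = F, T = F, U = F, V = F, W = F

Check each clause:
  1. (Q OR NOT W) — NOT W is true.
  2. (NOT T OR NOT Q) — NOT T is true.
  3. (W OR NOT P) — NOT P is true.
  4. (NOT Q OR R OR W) — NOT Q is true.
  5. (S OR P OR NOT W) — NOT W is true.
  6. (P OR T OR NOT R) — NOT R is true.
  7. (NOT S OR Q OR NOT V) — NOT V is true.
  8. (NOT R OR NOT U) — NOT U is true.
  9. (NOT U OR NOT T) — NOT U is true.
  10. (NOT R OR S) — NOT R is true.
  11. (NOT W OR T) — NOT W is true.
  12. (NOT R OR Q) — NOT R is true.
  13. (S OR NOT U OR T) — NOT U is true.
  14. (NOT V OR P) — NOT V is true.
  15. (NOT V OR NOT R OR T) — NOT V is true.
  16. (S OR NOT U OR R) — NOT U is true.
  17. (P OR NOT V OR NOT U) — NOT U is true.
  18. (NOT Q OR NOT V) — NOT V is true.
  19. (T OR Q OR NOT P) — NOT P is true.
  20. (U OR NOT V OR NOT R) — NOT V is true.
  21. (V OR NOT U) — NOT U is true.
  22. (W OR NOT V OR NOT Q) — NOT V is true.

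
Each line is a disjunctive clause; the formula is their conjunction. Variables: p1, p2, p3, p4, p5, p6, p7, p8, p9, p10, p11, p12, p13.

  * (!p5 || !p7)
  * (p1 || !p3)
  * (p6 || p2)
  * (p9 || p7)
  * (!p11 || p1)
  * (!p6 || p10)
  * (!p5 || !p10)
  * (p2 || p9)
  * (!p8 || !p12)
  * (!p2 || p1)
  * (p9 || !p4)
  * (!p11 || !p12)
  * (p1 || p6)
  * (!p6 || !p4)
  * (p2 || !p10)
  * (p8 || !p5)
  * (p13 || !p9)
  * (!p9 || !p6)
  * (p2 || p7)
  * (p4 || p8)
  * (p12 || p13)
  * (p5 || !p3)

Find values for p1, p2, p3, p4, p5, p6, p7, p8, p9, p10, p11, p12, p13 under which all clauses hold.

p1=True, p2=True, p3=False, p4=True, p5=False, p6=False, p7=True, p8=True, p9=True, p10=True, p11=False, p12=False, p13=True

p1 occurs only positively in the remaining clauses — set p1 = True.
p3 occurs only negated in the remaining clauses — set p3 = False.
Branch on p2: take p2 = True.
Branch on p4: take p4 = True.
  then p9 is forced to True.
  then p6 is forced to False.
  then p13 is forced to True.
For the remaining variables, p5 = False, p7 = True, p8 = True, p10 = True, p11 = False, p12 = False works.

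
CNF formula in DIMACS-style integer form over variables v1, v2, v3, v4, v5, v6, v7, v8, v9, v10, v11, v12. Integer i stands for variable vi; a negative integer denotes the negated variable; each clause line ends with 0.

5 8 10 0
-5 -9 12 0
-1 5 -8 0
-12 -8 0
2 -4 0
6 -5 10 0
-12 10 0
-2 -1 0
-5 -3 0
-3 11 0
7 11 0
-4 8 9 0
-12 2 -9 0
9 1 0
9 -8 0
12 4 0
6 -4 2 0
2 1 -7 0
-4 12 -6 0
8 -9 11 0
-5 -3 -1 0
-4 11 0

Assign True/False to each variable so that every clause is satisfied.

v1=F, v2=T, v3=F, v4=T, v5=F, v6=T, v7=T, v8=F, v9=T, v10=T, v11=T, v12=T

Pure literal: v3 appears only negated; assign v3 = False.
Pure literal: v10 appears only positively; assign v10 = True.
Set v1 = False and propagate.
  then v9 is forced to True.
Set v2 = True and propagate.
For the remaining variables, v4 = True, v5 = False, v6 = True, v7 = True, v8 = False, v11 = True, v12 = True works.
Every clause has at least one true literal under this assignment.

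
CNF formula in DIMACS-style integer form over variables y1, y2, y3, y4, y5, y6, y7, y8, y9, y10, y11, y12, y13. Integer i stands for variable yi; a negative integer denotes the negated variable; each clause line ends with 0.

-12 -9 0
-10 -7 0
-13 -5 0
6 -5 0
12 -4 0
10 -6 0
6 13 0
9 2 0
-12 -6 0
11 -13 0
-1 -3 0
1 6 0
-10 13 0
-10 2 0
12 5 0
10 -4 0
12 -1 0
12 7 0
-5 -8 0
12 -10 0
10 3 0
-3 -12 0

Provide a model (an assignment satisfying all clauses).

y1=True, y2=True, y3=False, y4=False, y5=False, y6=False, y7=False, y8=False, y9=False, y10=True, y11=True, y12=True, y13=True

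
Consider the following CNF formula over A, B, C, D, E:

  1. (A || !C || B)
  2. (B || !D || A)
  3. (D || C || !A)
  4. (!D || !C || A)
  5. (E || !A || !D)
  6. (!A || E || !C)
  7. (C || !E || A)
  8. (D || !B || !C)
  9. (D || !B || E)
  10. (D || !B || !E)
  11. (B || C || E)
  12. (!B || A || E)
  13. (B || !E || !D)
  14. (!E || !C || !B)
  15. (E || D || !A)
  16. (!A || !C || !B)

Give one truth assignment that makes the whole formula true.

A = True, B = False, C = True, D = False, E = True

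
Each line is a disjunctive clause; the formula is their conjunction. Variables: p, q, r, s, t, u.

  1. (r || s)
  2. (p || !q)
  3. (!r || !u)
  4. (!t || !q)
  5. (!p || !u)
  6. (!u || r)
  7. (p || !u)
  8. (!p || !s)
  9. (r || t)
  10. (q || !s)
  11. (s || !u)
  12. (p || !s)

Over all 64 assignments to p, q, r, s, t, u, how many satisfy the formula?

Satisfying assignments:
  p=F q=F r=T s=F t=F u=F
  p=F q=F r=T s=F t=T u=F
  p=T q=F r=T s=F t=F u=F
  p=T q=F r=T s=F t=T u=F
  p=T q=T r=T s=F t=F u=F
Count: 5.

5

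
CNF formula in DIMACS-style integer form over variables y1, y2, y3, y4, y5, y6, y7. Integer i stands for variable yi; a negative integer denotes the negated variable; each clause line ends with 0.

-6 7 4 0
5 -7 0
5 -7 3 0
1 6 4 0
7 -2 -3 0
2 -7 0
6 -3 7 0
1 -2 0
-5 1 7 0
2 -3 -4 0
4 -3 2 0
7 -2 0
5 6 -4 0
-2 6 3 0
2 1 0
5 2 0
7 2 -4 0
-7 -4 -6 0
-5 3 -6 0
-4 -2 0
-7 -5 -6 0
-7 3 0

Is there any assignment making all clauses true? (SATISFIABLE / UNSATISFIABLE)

SATISFIABLE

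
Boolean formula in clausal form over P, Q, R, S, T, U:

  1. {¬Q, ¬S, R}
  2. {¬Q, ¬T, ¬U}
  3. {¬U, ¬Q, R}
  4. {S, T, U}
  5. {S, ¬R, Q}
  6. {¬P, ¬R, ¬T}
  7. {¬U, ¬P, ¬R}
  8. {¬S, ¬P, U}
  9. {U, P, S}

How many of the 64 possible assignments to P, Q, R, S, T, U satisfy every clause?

Case analysis on U and R:
  U=T, R=T: remaining (P,Q,S,T) ∈ {(F,F,T,F); (F,F,T,T); (F,T,F,F); (F,T,T,F)} — 4.
  U=T, R=F: forces Q=F; P, S, T free → 2^3 = 8.
  U=F, R=T: remaining (P,Q,S,T) ∈ {(F,F,T,F); (F,F,T,T); (F,T,T,F); (F,T,T,T)} — 4.
  U=F, R=F: remaining (P,Q,S,T) ∈ {(F,F,T,F); (F,F,T,T); (T,F,F,T); (T,T,F,T)} — 4.
Total: 4 + 8 + 4 + 4 = 20.

20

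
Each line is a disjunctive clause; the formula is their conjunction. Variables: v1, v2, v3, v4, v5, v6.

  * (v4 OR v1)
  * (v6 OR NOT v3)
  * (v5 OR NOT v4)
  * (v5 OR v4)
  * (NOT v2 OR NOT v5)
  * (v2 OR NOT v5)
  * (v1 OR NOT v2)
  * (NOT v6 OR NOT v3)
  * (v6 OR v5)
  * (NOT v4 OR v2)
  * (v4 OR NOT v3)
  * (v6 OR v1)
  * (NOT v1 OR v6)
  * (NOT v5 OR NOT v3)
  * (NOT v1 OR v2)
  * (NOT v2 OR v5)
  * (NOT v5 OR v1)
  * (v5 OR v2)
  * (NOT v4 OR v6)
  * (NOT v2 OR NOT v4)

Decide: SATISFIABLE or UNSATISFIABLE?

v5 = True:
  propagation gives v2=False; an empty clause results — contradiction.
v5 = False:
  propagation gives v4=False; an empty clause results — contradiction.
Every branch closes, so no satisfying assignment exists.

UNSATISFIABLE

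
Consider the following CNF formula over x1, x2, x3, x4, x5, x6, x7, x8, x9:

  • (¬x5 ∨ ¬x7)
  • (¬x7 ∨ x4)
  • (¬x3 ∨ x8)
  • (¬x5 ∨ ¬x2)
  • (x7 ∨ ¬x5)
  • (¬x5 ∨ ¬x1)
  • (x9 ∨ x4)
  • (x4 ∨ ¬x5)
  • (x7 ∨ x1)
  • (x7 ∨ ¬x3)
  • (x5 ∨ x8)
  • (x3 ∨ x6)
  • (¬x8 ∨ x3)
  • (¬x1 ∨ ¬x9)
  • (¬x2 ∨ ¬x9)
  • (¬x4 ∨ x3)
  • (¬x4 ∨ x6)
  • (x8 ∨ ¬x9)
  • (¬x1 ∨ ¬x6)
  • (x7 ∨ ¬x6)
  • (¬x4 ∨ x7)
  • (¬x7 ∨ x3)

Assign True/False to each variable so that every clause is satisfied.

x1 = 0, x2 = 0, x3 = 1, x4 = 1, x5 = 0, x6 = 1, x7 = 1, x8 = 1, x9 = 1

Check each clause:
  1. (¬x5 ∨ ¬x7) — ¬x5 is true.
  2. (x4 ∨ ¬x7) — x4 is true.
  3. (¬x3 ∨ x8) — x8 is true.
  4. (¬x2 ∨ ¬x5) — ¬x5 is true.
  5. (x7 ∨ ¬x5) — ¬x5 is true.
  6. (¬x1 ∨ ¬x5) — ¬x5 is true.
  7. (x9 ∨ x4) — x9 is true.
  8. (¬x5 ∨ x4) — ¬x5 is true.
  9. (x7 ∨ x1) — x7 is true.
  10. (¬x3 ∨ x7) — x7 is true.
  11. (x8 ∨ x5) — x8 is true.
  12. (x3 ∨ x6) — x3 is true.
  13. (¬x8 ∨ x3) — x3 is true.
  14. (¬x9 ∨ ¬x1) — ¬x1 is true.
  15. (¬x9 ∨ ¬x2) — ¬x2 is true.
  16. (x3 ∨ ¬x4) — x3 is true.
  17. (x6 ∨ ¬x4) — x6 is true.
  18. (¬x9 ∨ x8) — x8 is true.
  19. (¬x1 ∨ ¬x6) — ¬x1 is true.
  20. (x7 ∨ ¬x6) — x7 is true.
  21. (¬x4 ∨ x7) — x7 is true.
  22. (¬x7 ∨ x3) — x3 is true.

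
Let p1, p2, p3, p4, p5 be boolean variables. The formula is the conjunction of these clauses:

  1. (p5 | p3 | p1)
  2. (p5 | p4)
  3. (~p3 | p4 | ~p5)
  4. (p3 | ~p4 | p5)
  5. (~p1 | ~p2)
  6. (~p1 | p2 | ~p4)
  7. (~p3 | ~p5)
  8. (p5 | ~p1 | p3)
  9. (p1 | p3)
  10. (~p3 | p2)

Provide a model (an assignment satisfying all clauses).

Branch on p1: take p1 = True.
  then p2 is forced to False.
  then p4 is forced to False.
  then p5 is forced to True.
  then p3 is forced to False.
Every clause has at least one true literal under this assignment.

p1=1  p2=0  p3=0  p4=0  p5=1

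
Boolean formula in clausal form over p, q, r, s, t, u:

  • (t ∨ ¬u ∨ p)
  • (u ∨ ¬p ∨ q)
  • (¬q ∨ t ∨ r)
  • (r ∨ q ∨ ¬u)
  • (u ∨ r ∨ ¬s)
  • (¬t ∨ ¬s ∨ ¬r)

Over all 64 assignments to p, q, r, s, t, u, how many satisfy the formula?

25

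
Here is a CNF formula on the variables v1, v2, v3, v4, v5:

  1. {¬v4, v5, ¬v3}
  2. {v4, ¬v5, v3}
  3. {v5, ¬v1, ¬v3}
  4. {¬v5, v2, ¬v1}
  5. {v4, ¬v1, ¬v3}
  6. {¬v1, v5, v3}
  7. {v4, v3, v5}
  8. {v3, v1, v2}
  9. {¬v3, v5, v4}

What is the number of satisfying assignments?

Split on v3, then v5.
  v3=1, v5=1: 5 of the 8 assignments to (v1,v2,v4) work.
  v3=1, v5=0: a clause becomes empty — 0.
  v3=0, v5=1: remaining (v1,v2,v4) ∈ {(0,1,1); (1,1,1)} — 2.
  v3=0, v5=0: remaining (v1,v2,v4) ∈ {(0,1,1)} — 1.
Total: 5 + 0 + 2 + 1 = 8.

8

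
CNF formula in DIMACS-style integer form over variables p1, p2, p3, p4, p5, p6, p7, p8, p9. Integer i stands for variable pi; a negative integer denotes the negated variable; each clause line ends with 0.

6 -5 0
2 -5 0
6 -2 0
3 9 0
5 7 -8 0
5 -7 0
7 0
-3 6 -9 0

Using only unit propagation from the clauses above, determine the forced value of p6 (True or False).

True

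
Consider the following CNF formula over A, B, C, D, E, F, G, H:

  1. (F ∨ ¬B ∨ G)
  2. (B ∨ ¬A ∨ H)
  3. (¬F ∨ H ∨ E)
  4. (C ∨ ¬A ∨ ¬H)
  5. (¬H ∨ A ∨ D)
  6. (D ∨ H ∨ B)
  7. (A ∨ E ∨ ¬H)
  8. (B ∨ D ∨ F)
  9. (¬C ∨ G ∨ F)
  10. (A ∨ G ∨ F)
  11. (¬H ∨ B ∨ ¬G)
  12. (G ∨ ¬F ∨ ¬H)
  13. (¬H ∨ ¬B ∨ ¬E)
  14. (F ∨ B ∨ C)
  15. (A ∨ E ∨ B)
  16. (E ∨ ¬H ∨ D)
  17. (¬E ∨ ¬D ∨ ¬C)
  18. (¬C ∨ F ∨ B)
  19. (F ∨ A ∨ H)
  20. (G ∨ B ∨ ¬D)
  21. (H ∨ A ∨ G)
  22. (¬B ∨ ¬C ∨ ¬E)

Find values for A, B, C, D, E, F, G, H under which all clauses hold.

A=T, B=T, C=F, D=T, E=F, F=F, G=T, H=F

Check each clause:
  1. (¬B ∨ G ∨ F) — G is true.
  2. (H ∨ ¬A ∨ B) — B is true.
  3. (H ∨ ¬F ∨ E) — ¬F is true.
  4. (¬H ∨ ¬A ∨ C) — ¬H is true.
  5. (A ∨ D ∨ ¬H) — ¬H is true.
  6. (H ∨ D ∨ B) — B is true.
  7. (E ∨ ¬H ∨ A) — ¬H is true.
  8. (D ∨ B ∨ F) — B is true.
  9. (F ∨ G ∨ ¬C) — ¬C is true.
  10. (A ∨ G ∨ F) — A is true.
  11. (¬G ∨ B ∨ ¬H) — ¬H is true.
  12. (¬H ∨ G ∨ ¬F) — ¬H is true.
  13. (¬B ∨ ¬H ∨ ¬E) — ¬H is true.
  14. (F ∨ B ∨ C) — B is true.
  15. (B ∨ E ∨ A) — A is true.
  16. (D ∨ E ∨ ¬H) — ¬H is true.
  17. (¬E ∨ ¬D ∨ ¬C) — ¬E is true.
  18. (B ∨ F ∨ ¬C) — B is true.
  19. (A ∨ F ∨ H) — A is true.
  20. (G ∨ B ∨ ¬D) — B is true.
  21. (G ∨ A ∨ H) — A is true.
  22. (¬E ∨ ¬C ∨ ¬B) — ¬E is true.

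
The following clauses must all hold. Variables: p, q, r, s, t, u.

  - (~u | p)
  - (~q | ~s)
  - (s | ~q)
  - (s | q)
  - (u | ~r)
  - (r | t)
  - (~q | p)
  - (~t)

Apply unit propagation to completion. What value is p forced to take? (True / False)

Unit clause (~t) sets t = False.
From (t | r) and t = False: r = True.
(u | ~r): since r = True, the clause reduces to (u). u = True.
(~u | p): since u = True, the clause reduces to (p). p = True.

True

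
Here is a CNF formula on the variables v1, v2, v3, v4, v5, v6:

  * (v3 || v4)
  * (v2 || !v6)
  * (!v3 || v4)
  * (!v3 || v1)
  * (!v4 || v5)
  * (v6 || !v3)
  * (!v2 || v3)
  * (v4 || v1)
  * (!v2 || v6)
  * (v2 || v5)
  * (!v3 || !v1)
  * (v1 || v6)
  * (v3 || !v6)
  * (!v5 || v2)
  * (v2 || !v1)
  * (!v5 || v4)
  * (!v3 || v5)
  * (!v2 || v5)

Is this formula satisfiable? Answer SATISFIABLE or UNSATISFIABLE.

UNSATISFIABLE

v3 = True:
  propagation gives v4=True, v1=True; an empty clause results — contradiction.
v3 = False:
  propagation gives v4=True, v5=True, v2=False; an empty clause results — contradiction.
Every branch closes, so no satisfying assignment exists.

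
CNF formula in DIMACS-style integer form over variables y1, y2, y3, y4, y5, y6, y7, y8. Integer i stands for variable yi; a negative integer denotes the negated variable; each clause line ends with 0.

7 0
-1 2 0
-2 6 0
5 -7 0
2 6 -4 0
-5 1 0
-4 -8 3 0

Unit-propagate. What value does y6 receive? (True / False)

Unit clause (y7) sets y7 = True.
(~y7 \/ y5) with y7 = True leaves only y5, so y5 = True.
In (~y5 \/ y1), ~y5 is now false; y1 must hold, so y1 = True.
In (y2 \/ ~y1), ~y1 is now false; y2 must hold, so y2 = True.
From (y6 \/ ~y2) and y2 = True: y6 = True.

True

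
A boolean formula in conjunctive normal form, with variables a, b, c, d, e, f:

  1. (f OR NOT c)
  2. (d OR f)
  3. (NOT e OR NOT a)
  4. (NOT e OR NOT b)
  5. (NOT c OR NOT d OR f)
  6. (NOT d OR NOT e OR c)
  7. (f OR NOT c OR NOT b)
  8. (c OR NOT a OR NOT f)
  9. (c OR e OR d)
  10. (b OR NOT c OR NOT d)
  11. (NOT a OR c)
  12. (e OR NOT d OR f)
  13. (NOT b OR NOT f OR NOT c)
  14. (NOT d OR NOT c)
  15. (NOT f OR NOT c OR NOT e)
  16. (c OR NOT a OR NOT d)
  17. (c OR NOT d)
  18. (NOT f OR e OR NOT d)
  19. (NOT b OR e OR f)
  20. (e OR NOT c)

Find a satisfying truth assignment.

a=0, b=0, c=0, d=0, e=1, f=1

Pure literal: a appears only negated; assign a = False.
Set b = False and propagate.
Branch on c: take c = False.
  then d is forced to False.
  then f is forced to True.
  then e is forced to True.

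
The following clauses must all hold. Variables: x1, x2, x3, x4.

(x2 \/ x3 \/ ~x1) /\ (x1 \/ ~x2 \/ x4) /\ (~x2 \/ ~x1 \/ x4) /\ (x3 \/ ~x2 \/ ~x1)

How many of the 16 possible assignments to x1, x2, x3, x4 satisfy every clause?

9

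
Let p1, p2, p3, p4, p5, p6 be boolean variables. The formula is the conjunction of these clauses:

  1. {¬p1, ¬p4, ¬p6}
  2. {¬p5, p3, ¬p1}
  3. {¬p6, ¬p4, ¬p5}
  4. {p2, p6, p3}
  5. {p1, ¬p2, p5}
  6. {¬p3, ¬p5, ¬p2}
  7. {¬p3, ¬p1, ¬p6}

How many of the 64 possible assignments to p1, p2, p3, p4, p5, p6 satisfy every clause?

23

Case analysis on p1 and p3:
  p1=1, p3=1: p4 free; 3 ways for (p2,p5,p6) × 2^1 = 6.
  p1=1, p3=0: remaining (p2,p4,p5,p6) ∈ {(0,0,0,1); (1,0,0,0); (1,0,0,1); (1,1,0,0)} — 4.
  p1=0, p3=1: 7 of the 16 assignments to (p2,p4,p5,p6) work.
  p1=0, p3=0: 6 of the 16 assignments to (p2,p4,p5,p6) work.
Total: 6 + 4 + 7 + 6 = 23.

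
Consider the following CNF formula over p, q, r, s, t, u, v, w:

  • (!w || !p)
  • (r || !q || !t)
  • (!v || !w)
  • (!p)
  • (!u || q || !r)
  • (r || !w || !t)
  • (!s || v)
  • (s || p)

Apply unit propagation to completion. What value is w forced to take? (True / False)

False

Unit clause (!p) sets p = False.
(s || p): since p = False, the clause reduces to (s). s = True.
(v || !s) with s = True leaves only v, so v = True.
(!w || !v): since v = True, the clause reduces to (!w). w = False.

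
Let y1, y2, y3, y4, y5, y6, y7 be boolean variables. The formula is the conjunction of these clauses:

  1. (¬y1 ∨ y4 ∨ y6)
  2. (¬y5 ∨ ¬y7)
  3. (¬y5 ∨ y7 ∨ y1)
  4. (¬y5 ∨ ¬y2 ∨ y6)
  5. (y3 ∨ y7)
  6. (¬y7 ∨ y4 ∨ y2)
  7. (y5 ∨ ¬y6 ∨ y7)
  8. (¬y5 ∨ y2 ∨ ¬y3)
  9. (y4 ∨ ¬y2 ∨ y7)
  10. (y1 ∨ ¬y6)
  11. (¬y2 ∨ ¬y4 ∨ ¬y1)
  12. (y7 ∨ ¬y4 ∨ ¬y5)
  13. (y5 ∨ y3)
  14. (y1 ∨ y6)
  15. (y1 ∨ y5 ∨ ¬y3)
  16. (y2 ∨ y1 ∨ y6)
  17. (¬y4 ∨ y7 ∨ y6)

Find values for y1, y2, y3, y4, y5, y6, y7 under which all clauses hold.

y1 = 1  y2 = 1  y3 = 1  y4 = 0  y5 = 0  y6 = 1  y7 = 1

Branch on y1: take y1 = True.
Set y2 = True and propagate.
  then y4 is forced to False.
  then y6 is forced to True.
  then y7 is forced to True.
  then y5 is forced to False.
  then y3 is forced to True.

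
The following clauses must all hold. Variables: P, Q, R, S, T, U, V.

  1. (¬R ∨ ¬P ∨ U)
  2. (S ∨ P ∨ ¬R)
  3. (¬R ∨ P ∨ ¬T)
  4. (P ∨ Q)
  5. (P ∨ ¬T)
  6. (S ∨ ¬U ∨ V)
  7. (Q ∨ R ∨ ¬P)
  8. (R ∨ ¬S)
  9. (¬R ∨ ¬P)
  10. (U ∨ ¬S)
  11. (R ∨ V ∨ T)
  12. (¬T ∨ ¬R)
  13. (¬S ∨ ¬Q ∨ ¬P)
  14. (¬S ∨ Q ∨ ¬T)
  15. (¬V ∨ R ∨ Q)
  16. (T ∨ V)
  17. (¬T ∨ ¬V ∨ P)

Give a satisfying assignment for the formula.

Branch on P: take P = True.
  then R is forced to False.
  then Q is forced to True.
  then S is forced to False.
Set T = True and propagate.
The remaining clauses are satisfied by U = False, V = True.
Every clause has at least one true literal under this assignment.

P=T, Q=T, R=F, S=F, T=T, U=F, V=T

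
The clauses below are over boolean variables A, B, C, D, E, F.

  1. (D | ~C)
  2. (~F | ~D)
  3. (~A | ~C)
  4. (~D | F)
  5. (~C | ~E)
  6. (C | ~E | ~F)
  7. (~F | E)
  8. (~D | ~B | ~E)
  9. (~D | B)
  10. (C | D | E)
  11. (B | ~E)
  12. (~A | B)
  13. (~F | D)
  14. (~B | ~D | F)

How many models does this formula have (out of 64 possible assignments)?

The models are:
  A=0 B=1 C=0 D=0 E=1 F=0
  A=1 B=1 C=0 D=0 E=1 F=0
That's 2 in total.

2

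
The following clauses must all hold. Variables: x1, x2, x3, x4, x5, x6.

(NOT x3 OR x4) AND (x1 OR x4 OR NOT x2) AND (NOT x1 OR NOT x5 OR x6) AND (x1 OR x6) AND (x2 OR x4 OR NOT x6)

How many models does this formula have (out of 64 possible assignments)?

Split on x1, then x4.
  x1=T, x4=T: x2, x3 free; 3 ways for (x5,x6) × 2^2 = 12.
  x1=T, x4=F: remaining (x2,x3,x5,x6) ∈ {(F,F,F,F); (T,F,F,F); (T,F,F,T); (T,F,T,T)} — 4.
  x1=F, x4=T: forces x6=T; x2, x3, x5 free → 2^3 = 8.
  x1=F, x4=F: a clause becomes empty — 0.
Total: 12 + 4 + 8 + 0 = 24.

24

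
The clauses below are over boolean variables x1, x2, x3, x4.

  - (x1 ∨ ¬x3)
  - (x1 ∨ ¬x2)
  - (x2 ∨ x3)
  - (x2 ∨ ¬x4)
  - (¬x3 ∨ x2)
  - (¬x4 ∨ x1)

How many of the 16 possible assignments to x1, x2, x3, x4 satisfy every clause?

Satisfying assignments:
  x1=T x2=T x3=F x4=F
  x1=T x2=T x3=F x4=T
  x1=T x2=T x3=T x4=F
  x1=T x2=T x3=T x4=T
Count: 4.

4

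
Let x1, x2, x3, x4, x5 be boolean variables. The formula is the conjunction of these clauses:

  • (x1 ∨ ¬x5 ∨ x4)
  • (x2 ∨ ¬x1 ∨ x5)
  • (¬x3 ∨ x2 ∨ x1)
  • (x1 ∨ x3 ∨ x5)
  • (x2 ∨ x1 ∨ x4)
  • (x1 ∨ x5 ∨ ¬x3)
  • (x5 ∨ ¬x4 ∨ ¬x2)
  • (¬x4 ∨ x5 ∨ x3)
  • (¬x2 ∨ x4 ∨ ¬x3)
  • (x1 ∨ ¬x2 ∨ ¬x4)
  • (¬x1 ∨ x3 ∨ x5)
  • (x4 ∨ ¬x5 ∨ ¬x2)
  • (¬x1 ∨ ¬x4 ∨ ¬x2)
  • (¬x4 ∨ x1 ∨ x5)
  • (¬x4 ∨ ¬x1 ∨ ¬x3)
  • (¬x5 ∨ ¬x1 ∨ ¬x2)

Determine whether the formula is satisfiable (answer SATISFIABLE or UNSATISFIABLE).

SATISFIABLE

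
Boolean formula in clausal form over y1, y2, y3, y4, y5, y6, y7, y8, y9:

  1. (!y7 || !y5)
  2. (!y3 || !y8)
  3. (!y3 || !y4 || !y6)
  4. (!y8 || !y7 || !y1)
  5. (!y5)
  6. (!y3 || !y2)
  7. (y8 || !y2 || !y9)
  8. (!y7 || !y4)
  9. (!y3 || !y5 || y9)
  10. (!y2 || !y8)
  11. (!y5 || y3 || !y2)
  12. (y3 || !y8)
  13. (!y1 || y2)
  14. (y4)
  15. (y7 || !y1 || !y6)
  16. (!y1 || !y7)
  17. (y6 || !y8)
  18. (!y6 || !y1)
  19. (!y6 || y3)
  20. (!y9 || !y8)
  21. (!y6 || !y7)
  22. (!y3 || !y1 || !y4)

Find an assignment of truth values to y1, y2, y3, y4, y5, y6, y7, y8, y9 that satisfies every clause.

(!y5) is a unit clause, so y5 = False.
(y4) is a unit clause, so y4 = True.
(!y7) is a unit clause, so y7 = False.
Pure literal: y1 appears only negated; assign y1 = False.
y9 occurs only negated in the remaining clauses — set y9 = False.
Try y2 = False.
Branch on y3: take y3 = True.
  then y8 is forced to False.
  then y6 is forced to False.
Every clause has at least one true literal under this assignment.

y1 = F, y2 = F, y3 = T, y4 = T, y5 = F, y6 = F, y7 = F, y8 = F, y9 = F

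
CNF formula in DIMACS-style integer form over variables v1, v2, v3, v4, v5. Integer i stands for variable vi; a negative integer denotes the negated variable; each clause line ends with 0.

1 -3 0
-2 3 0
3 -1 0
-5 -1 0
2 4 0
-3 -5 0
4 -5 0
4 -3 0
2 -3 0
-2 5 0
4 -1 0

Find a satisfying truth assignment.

Pure literal: v4 appears only positively; assign v4 = True.
Try v1 = False.
  then v3 is forced to False.
  then v2 is forced to False.
v5 is now unconstrained; take v5 = True.

v1=0, v2=0, v3=0, v4=1, v5=1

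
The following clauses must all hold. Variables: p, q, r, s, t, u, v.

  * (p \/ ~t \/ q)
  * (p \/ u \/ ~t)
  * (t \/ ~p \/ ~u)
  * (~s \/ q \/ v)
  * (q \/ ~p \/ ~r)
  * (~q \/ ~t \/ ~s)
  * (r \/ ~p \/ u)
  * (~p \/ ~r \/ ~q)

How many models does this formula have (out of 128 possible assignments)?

37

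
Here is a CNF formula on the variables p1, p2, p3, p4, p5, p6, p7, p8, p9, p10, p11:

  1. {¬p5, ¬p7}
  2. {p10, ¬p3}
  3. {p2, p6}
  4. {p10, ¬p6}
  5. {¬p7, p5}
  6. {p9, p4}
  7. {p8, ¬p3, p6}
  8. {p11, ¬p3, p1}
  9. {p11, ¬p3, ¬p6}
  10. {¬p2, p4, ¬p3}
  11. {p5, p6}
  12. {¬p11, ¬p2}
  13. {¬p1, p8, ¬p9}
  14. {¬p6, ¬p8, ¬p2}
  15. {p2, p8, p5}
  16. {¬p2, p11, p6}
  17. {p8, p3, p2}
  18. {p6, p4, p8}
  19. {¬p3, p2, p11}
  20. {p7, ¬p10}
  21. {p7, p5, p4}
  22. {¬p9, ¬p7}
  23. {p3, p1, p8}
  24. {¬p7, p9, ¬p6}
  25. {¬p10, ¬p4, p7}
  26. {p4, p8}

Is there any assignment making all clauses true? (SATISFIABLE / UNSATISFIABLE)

UNSATISFIABLE

p6 = True:
  propagation gives p10=True, p7=True, p5=False; an empty clause results — contradiction.
p6 = False:
  propagation gives p2=True, p5=True, p7=False, p11=False; an empty clause results — contradiction.
Every branch closes, so no satisfying assignment exists.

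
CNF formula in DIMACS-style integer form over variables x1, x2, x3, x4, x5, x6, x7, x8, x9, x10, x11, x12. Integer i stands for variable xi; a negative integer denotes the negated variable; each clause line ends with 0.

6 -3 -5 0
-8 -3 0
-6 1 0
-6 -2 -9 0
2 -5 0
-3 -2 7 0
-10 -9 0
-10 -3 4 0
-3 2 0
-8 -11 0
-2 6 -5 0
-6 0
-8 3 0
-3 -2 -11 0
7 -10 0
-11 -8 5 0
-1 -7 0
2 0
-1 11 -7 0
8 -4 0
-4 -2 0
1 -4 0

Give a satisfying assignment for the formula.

x1=0, x2=1, x3=0, x4=0, x5=0, x6=0, x7=0, x8=0, x9=1, x10=0, x11=0, x12=0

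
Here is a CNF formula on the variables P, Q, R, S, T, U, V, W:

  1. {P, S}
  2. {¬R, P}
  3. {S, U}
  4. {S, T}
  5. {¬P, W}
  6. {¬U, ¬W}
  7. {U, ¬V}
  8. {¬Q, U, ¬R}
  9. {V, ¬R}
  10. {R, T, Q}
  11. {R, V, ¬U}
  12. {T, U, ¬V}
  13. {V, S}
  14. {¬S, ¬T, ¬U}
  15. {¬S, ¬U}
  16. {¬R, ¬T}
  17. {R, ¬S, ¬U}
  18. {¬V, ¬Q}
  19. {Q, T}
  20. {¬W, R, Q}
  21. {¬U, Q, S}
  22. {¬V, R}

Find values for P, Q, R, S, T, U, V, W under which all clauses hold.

P = F, Q = T, R = F, S = T, T = F, U = F, V = F, W = F

Set P = False and propagate.
  then S is forced to True.
  then R is forced to False.
  then U is forced to False.
  then V is forced to False.
Set Q = True and propagate.
T, W are now unconstrained; take T = False, W = False.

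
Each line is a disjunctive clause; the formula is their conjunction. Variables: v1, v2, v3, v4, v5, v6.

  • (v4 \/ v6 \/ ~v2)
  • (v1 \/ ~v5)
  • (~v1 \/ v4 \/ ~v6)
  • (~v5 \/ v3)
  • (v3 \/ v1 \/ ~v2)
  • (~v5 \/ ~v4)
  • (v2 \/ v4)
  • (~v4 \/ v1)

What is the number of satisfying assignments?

9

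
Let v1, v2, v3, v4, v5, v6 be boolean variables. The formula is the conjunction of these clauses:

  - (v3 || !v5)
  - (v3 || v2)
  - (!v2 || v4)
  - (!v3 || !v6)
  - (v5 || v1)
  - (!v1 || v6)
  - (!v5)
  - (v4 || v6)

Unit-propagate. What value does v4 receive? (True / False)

Unit clause (!v5) sets v5 = False.
In (v1 || v5), v5 is now false; v1 must hold, so v1 = True.
(!v1 || v6) with v1 = True leaves only v6, so v6 = True.
(!v6 || !v3) with v6 = True leaves only !v3, so v3 = False.
(v3 || v2): since v3 = False, the clause reduces to (v2). v2 = True.
(!v2 || v4) with v2 = True leaves only v4, so v4 = True.

True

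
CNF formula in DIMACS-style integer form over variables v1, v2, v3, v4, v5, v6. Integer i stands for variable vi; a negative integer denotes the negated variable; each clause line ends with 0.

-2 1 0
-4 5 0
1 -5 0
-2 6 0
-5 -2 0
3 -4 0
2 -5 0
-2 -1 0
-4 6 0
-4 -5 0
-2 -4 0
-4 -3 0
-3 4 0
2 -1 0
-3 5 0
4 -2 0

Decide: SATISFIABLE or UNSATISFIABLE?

Try v1 = False.
  then v2 is forced to False.
  then v5 is forced to False.
  then v4 is forced to False.
  then v3 is forced to False.
v6 is now unconstrained; take v6 = False.
So v1 = F, v2 = F, v3 = F, v4 = F, v5 = F, v6 = F is a satisfying assignment.

SATISFIABLE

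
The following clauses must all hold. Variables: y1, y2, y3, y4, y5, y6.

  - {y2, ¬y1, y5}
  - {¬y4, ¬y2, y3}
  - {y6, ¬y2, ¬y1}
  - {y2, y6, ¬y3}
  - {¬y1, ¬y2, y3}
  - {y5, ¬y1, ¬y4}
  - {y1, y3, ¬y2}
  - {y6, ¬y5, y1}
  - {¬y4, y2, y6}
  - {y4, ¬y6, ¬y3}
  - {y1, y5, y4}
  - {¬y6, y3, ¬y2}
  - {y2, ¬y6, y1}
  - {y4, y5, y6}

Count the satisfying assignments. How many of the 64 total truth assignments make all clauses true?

8

Case analysis on y2 and y1:
  y2=1, y1=1: remaining (y3,y4,y5,y6) ∈ {(1,1,1,1)} — 1.
  y2=1, y1=0: remaining (y3,y4,y5,y6) ∈ {(1,1,0,0); (1,1,0,1); (1,1,1,1)} — 3.
  y2=0, y1=1: remaining (y3,y4,y5,y6) ∈ {(0,0,1,0); (0,0,1,1); (0,1,1,1); (1,1,1,1)} — 4.
  y2=0, y1=0: a clause becomes empty — 0.
Total: 1 + 3 + 4 + 0 = 8.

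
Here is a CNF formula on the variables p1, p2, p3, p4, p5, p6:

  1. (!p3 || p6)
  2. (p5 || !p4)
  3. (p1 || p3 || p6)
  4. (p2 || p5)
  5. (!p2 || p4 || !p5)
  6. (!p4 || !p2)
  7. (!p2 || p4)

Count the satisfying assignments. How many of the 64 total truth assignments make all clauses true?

10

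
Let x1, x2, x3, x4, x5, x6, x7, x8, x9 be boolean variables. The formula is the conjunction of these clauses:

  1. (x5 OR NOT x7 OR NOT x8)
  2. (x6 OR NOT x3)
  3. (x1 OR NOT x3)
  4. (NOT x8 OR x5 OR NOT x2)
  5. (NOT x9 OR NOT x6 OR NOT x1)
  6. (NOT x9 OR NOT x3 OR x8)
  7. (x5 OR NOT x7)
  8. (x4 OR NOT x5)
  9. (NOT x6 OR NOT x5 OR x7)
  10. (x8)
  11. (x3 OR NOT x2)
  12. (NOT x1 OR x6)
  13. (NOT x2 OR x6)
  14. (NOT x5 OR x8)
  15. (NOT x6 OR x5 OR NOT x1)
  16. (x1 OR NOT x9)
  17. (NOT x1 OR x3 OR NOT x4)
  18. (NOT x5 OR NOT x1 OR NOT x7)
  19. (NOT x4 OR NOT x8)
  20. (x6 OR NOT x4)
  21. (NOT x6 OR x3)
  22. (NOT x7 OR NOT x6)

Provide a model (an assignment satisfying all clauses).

x1=F, x2=F, x3=F, x4=F, x5=F, x6=F, x7=F, x8=T, x9=F

Unit propagation: (x8) forces x8 = True.
Unit propagation: (NOT x4) forces x4 = False.
(NOT x5) is a unit clause, so x5 = False.
Unit propagation: (NOT x7) forces x7 = False.
(NOT x2) is a unit clause, so x2 = False.
Pure literal: x9 appears only negated; assign x9 = False.
Try x1 = False.
  then x3 is forced to False.
  then x6 is forced to False.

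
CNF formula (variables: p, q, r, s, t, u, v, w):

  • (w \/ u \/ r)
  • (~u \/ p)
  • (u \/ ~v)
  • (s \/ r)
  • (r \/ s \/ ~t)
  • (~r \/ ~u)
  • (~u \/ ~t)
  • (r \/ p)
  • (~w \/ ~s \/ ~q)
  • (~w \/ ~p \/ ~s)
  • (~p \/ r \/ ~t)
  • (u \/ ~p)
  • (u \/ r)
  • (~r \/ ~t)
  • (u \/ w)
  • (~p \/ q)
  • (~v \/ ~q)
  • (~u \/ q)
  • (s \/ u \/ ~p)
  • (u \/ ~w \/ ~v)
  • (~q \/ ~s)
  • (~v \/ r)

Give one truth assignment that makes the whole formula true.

p=False, q=False, r=True, s=False, t=False, u=False, v=False, w=True

Check each clause:
  1. (r \/ w \/ u) — w is true.
  2. (~u \/ p) — ~u is true.
  3. (~v \/ u) — ~v is true.
  4. (s \/ r) — r is true.
  5. (r \/ ~t \/ s) — r is true.
  6. (~u \/ ~r) — ~u is true.
  7. (~t \/ ~u) — ~u is true.
  8. (p \/ r) — r is true.
  9. (~s \/ ~w \/ ~q) — ~s is true.
  10. (~w \/ ~p \/ ~s) — ~s is true.
  11. (~p \/ r \/ ~t) — r is true.
  12. (~p \/ u) — ~p is true.
  13. (r \/ u) — r is true.
  14. (~r \/ ~t) — ~t is true.
  15. (w \/ u) — w is true.
  16. (q \/ ~p) — ~p is true.
  17. (~v \/ ~q) — ~v is true.
  18. (~u \/ q) — ~u is true.
  19. (s \/ ~p \/ u) — ~p is true.
  20. (~v \/ u \/ ~w) — ~v is true.
  21. (~q \/ ~s) — ~s is true.
  22. (~v \/ r) — ~v is true.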